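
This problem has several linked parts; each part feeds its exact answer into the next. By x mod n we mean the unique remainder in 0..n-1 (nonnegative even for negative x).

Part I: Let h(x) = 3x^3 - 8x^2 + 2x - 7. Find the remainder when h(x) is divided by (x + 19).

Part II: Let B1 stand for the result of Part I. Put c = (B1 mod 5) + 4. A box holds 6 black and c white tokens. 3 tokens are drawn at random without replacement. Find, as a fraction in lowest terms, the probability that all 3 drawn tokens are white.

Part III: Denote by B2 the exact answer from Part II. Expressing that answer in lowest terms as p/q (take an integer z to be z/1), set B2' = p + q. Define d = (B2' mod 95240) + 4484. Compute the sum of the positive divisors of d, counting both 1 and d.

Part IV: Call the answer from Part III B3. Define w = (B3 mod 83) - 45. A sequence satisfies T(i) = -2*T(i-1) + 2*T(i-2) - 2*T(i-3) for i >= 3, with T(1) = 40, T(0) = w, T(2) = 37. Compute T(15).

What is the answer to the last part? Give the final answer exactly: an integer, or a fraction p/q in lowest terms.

-11170528

Part I: remainder = value at the root: 3*(-19)^3 - 8*(-19)^2 + 2*(-19)^1 - 7 = (-20577) + (-2888) + (-38) + (-7) = -23510; answer -23510
Part II: B1 = -23510; c = 4; total draws C(10,3) = 120; favorable C(4,3) = 4; P = 1/30; answer 1/30
Part III: B2 = 1/30; threaded value p + q = 31; d = 4515; 4515 = 3 * 5 * 7 * 43; sigma = (1 + 3) * (1 + 5) * (1 + 7) * (1 + 43) = 4 * 6 * 8 * 44 = 8448; answer 8448
Part IV: B3 = 8448; w = 20; T(3) = -2*(37) + 2*(40) - 2*(20) = -34; iterating: T(3)=-34, T(4)=62, T(5)=-266, T(6)=724, T(7)=-2104, T(8)=6188, T(9)=-18032, T(10)=52648, T(11)=-153736, T(12)=448832, T(13)=-1310432, T(14)=3826000, T(15)=-11170528; answer -11170528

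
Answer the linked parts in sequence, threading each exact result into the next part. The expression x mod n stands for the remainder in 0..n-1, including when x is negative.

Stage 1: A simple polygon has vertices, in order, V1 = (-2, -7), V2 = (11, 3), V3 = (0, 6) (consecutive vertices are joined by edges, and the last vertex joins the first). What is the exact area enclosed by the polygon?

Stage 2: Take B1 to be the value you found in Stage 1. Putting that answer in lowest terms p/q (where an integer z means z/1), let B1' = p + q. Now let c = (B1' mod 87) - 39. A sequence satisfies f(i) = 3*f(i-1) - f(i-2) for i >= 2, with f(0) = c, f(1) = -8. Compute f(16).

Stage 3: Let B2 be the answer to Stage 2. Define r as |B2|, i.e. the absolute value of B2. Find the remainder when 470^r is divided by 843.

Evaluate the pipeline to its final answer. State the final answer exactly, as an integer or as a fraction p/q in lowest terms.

79

Stage 1: cross terms: (-2*3 - 11*-7)=71, (11*6 - 0*3)=66, (0*-7 - -2*6)=12; twice the area = |149| = 149; area = 149/2; answer 149/2
Stage 2: B1 = 149/2; threaded value p + q = 151; c = 25; f(2) = 3*(-8) - 1*(25) = -49; iterating: f(2)=-49, f(3)=-139, f(4)=-368, f(5)=-965, f(6)=-2527, f(7)=-6616, f(8)=-17321, f(9)=-45347, f(10)=-118720, f(11)=-310813, f(12)=-813719, f(13)=-2130344, f(14)=-5577313, f(15)=-14601595, f(16)=-38227472; answer -38227472
Stage 3: B2 = -38227472; r = 38227472; squarings mod 843: 470^1=470, 470^2=34, 470^4=313, 470^8=181, 470^16=727, 470^32=811, 470^64=181, 470^128=727, 470^256=811, 470^512=181, 470^1024=727, 470^2048=811, 470^4096=181, 470^8192=727, 470^16384=811, 470^32768=181, 470^65536=727, 470^131072=811, 470^262144=181, 470^524288=727, 470^1048576=811, 470^2097152=181, 470^4194304=727, 470^8388608=811, 470^16777216=181, 470^33554432=727; 470^38227472 = 470^16 * 470^512 * 470^1024 * 470^2048 * 470^16384 * 470^65536 * 470^131072 * 470^262144 * 470^4194304 * 470^33554432 = 79 (mod 843); answer 79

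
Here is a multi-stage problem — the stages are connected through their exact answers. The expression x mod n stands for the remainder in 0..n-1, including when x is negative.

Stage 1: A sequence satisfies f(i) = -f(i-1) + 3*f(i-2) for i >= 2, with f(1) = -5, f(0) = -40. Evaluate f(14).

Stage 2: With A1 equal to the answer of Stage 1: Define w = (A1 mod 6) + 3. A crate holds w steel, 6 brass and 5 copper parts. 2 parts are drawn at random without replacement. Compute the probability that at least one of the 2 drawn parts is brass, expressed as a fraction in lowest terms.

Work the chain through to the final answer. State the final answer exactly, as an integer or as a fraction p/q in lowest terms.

Stage 1: f(2) = -1*(-5) + 3*(-40) = -115; iterating: f(2)=-115, f(3)=100, f(4)=-445, f(5)=745, f(6)=-2080, f(7)=4315, f(8)=-10555, f(9)=23500, f(10)=-55165, f(11)=125665, f(12)=-291160, f(13)=668155, f(14)=-1541635; answer -1541635
Stage 2: A1 = -1541635; w = 8; total draws C(19,2) = 171; complement C(13,2) = 78; favorable 171 - 78 = 93; P = 31/57; answer 31/57

31/57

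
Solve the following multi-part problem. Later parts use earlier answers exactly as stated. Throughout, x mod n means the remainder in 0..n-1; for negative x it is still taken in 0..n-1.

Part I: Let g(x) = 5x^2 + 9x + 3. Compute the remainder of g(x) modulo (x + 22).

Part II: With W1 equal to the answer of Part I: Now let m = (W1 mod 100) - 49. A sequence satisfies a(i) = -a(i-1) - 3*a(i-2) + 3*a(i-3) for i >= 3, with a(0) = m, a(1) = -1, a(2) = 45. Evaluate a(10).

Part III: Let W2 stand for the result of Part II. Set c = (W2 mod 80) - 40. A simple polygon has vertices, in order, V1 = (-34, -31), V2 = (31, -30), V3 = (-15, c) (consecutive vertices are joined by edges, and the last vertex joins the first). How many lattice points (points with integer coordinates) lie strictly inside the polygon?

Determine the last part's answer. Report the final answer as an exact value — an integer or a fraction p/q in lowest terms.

Part I: remainder = value at the root: 5*(-22)^2 + 9*(-22)^1 + 3 = (2420) + (-198) + (3) = 2225; answer 2225
Part II: W1 = 2225; m = -24; a(3) = -1*(45) - 3*(-1) + 3*(-24) = -114; iterating: a(3)=-114, a(4)=-24, a(5)=501, a(6)=-771, a(7)=-804, a(8)=4620, a(9)=-4521, a(10)=-11751; answer -11751
Part III: W2 = -11751; c = -31; cross terms: (-34*-30 - 31*-31)=1981, (31*-31 - -15*-30)=-1411, (-15*-31 - -34*-31)=-589; twice the area = |-19| = 19; area = 19/2; boundary points = 1 + 1 + 19 = 21; strictly interior points = area - boundary/2 + 1 = 0; answer 0

0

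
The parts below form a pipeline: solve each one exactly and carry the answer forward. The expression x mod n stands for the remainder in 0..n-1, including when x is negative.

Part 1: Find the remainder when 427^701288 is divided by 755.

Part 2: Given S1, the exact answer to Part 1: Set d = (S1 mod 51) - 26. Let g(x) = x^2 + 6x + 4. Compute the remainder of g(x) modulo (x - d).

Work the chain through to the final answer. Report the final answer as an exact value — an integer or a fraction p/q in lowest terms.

20

Part 1: squarings mod 755: 427^1=427, 427^2=374, 427^4=201, 427^8=386, 427^16=261, 427^32=171, 427^64=551, 427^128=91, 427^256=731, 427^512=576, 427^1024=331, 427^2048=86, 427^4096=601, 427^8192=311, 427^16384=81, 427^32768=521, 427^65536=396, 427^131072=531, 427^262144=346, 427^524288=426; 427^701288 = 427^8 * 427^32 * 427^64 * 427^256 * 427^512 * 427^4096 * 427^8192 * 427^32768 * 427^131072 * 427^524288 = 426 (mod 755); answer 426
Part 2: S1 = 426; d = -8; remainder = value at the root: 1*(-8)^2 + 6*(-8)^1 + 4 = (64) + (-48) + (4) = 20; answer 20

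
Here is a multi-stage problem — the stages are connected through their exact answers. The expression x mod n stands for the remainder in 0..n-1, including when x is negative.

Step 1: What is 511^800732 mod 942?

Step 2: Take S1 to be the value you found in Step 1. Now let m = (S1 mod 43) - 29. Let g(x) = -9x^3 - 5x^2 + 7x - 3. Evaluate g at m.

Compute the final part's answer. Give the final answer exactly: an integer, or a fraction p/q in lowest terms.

-81

Step 1: squarings mod 942: 511^1=511, 511^2=187, 511^4=115, 511^8=37, 511^16=427, 511^32=523, 511^64=349, 511^128=283, 511^256=19, 511^512=361, 511^1024=325, 511^2048=121, 511^4096=511, 511^8192=187, 511^16384=115, 511^32768=37, 511^65536=427, 511^131072=523, 511^262144=349, 511^524288=283; 511^800732 = 511^4 * 511^8 * 511^16 * 511^64 * 511^128 * 511^256 * 511^512 * 511^1024 * 511^4096 * 511^8192 * 511^262144 * 511^524288 = 289 (mod 942); answer 289
Step 2: S1 = 289; m = 2; -9*(2)^3 - 5*(2)^2 + 7*(2)^1 - 3 = (-72) + (-20) + (14) + (-3) = -81; answer -81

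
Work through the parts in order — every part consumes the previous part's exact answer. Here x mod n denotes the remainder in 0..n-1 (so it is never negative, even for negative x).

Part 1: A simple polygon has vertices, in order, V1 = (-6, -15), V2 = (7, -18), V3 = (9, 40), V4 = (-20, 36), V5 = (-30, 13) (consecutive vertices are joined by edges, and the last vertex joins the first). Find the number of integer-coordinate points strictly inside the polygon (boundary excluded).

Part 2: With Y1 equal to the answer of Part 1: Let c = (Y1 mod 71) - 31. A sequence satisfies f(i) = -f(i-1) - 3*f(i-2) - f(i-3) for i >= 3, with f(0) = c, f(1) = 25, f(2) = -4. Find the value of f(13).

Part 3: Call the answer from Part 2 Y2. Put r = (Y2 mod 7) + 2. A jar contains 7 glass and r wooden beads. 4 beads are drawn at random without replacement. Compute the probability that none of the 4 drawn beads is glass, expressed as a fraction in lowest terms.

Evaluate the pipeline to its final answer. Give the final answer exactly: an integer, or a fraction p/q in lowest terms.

1/330

Part 1: cross terms: (-6*-18 - 7*-15)=213, (7*40 - 9*-18)=442, (9*36 - -20*40)=1124, (-20*13 - -30*36)=820, (-30*-15 - -6*13)=528; twice the area = |3127| = 3127; area = 3127/2; boundary points = 1 + 2 + 1 + 1 + 4 = 9; strictly interior points = area - boundary/2 + 1 = 1560; answer 1560
Part 2: Y1 = 1560; c = 38; f(3) = -1*(-4) - 3*(25) - 1*(38) = -109; iterating: f(3)=-109, f(4)=96, f(5)=235, f(6)=-414, f(7)=-387, f(8)=1394, f(9)=181, f(10)=-3976, f(11)=2039, f(12)=9708, f(13)=-11849; answer -11849
Part 3: Y2 = -11849; r = 4; total draws C(11,4) = 330; favorable C(4,4) = 1; P = 1/330; answer 1/330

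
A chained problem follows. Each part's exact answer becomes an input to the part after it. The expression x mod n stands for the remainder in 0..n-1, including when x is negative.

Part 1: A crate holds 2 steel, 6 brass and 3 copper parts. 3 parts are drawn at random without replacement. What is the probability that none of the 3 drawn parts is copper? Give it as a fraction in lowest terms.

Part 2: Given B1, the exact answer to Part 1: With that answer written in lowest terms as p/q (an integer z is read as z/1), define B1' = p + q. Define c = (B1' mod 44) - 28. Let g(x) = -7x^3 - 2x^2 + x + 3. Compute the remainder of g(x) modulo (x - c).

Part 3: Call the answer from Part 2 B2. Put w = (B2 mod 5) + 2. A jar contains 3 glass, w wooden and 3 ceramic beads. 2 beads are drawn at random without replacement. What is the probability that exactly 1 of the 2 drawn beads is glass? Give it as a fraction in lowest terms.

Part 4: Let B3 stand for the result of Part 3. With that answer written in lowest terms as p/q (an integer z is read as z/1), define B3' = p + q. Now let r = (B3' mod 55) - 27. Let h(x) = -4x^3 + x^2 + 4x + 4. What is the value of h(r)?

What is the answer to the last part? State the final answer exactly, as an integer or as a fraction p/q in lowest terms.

Part 1: total draws C(11,3) = 165; favorable C(8,3) = 56; P = 56/165; answer 56/165
Part 2: B1 = 56/165; threaded value p + q = 221; c = -27; remainder = value at the root: -7*(-27)^3 - 2*(-27)^2 + 1*(-27)^1 + 3 = (137781) + (-1458) + (-27) + (3) = 136299; answer 136299
Part 3: B2 = 136299; w = 6; total draws C(12,2) = 66; favorable C(3,1)*C(9,1) = 27; P = 9/22; answer 9/22
Part 4: B3 = 9/22; threaded value p + q = 31; r = 4; -4*(4)^3 + 1*(4)^2 + 4*(4)^1 + 4 = (-256) + (16) + (16) + (4) = -220; answer -220

-220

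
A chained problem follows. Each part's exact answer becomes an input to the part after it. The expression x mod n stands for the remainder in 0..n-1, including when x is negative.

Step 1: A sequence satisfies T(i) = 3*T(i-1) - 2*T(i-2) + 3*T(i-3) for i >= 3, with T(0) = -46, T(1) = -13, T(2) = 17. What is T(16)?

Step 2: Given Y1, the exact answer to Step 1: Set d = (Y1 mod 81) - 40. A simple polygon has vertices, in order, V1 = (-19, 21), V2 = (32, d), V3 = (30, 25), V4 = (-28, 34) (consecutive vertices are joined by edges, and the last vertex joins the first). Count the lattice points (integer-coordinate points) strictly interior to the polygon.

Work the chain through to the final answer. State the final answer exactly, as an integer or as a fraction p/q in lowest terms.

Step 1: T(3) = 3*(17) - 2*(-13) + 3*(-46) = -61; iterating: T(3)=-61, T(4)=-256, T(5)=-595, T(6)=-1456, T(7)=-3946, T(8)=-10711, T(9)=-28609, T(10)=-76243, T(11)=-203644, T(12)=-544273, T(13)=-1454260, T(14)=-3885166, T(15)=-10379797, T(16)=-27731839; answer -27731839
Step 2: Y1 = -27731839; d = 10; cross terms: (-19*10 - 32*21)=-862, (32*25 - 30*10)=500, (30*34 - -28*25)=1720, (-28*21 - -19*34)=58; twice the area = |1416| = 1416; area = 708; boundary points = 1 + 1 + 1 + 1 = 4; strictly interior points = area - boundary/2 + 1 = 707; answer 707

707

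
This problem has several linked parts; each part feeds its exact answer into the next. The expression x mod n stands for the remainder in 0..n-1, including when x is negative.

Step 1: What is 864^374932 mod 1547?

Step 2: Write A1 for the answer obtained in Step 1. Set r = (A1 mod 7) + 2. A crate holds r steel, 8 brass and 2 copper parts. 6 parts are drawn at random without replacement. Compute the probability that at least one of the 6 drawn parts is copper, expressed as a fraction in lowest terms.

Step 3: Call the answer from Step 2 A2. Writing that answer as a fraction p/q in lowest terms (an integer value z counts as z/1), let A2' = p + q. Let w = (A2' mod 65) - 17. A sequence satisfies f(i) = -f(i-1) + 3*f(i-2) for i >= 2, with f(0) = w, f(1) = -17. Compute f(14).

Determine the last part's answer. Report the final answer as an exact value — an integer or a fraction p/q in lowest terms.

385205

Step 1: squarings mod 1547: 864^1=864, 864^2=842, 864^4=438, 864^8=16, 864^16=256, 864^32=562, 864^64=256, 864^128=562, 864^256=256, 864^512=562, 864^1024=256, 864^2048=562, 864^4096=256, 864^8192=562, 864^16384=256, 864^32768=562, 864^65536=256, 864^131072=562, 864^262144=256; 864^374932 = 864^4 * 864^16 * 864^128 * 864^2048 * 864^4096 * 864^8192 * 864^32768 * 864^65536 * 864^262144 = 438 (mod 1547); answer 438
Step 2: A1 = 438; r = 6; total draws C(16,6) = 8008; complement C(14,6) = 3003; favorable 8008 - 3003 = 5005; P = 5/8; answer 5/8
Step 3: A2 = 5/8; threaded value p + q = 13; w = -4; f(2) = -1*(-17) + 3*(-4) = 5; iterating: f(2)=5, f(3)=-56, f(4)=71, f(5)=-239, f(6)=452, f(7)=-1169, f(8)=2525, f(9)=-6032, f(10)=13607, f(11)=-31703, f(12)=72524, f(13)=-167633, f(14)=385205; answer 385205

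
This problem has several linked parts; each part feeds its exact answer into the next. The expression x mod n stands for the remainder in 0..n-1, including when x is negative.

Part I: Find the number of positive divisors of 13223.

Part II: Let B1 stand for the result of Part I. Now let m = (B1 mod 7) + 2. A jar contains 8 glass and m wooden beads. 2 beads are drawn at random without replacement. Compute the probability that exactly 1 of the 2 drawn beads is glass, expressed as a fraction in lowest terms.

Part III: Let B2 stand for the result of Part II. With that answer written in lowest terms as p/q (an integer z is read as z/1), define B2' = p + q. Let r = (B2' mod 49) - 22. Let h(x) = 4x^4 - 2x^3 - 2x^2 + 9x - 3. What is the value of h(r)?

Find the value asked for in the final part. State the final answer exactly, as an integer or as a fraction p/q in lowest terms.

507012

Part I: 13223 = 7 * 1889; number of divisors = (1+1) * (1+1) = 4; answer 4
Part II: B1 = 4; m = 6; total draws C(14,2) = 91; favorable C(8,1)*C(6,1) = 48; P = 48/91; answer 48/91
Part III: B2 = 48/91; threaded value p + q = 139; r = 19; 4*(19)^4 - 2*(19)^3 - 2*(19)^2 + 9*(19)^1 - 3 = (521284) + (-13718) + (-722) + (171) + (-3) = 507012; answer 507012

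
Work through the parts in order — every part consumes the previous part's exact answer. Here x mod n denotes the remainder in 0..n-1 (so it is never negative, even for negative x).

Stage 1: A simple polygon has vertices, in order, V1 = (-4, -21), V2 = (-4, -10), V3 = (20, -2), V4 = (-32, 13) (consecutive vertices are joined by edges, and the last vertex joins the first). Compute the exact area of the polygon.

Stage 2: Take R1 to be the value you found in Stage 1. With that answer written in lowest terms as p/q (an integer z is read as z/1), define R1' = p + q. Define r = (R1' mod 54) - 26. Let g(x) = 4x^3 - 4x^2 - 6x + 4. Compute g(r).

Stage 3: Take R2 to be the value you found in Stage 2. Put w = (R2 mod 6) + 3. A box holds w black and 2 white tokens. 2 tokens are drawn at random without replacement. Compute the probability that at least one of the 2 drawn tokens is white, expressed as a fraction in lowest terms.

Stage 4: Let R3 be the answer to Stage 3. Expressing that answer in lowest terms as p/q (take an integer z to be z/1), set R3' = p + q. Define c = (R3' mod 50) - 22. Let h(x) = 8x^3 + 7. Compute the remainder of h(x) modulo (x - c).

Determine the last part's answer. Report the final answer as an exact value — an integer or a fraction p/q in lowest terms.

Stage 1: cross terms: (-4*-10 - -4*-21)=-44, (-4*-2 - 20*-10)=208, (20*13 - -32*-2)=196, (-32*-21 - -4*13)=724; twice the area = |1084| = 1084; area = 542; answer 542
Stage 2: R1 = 542; threaded value p + q = 543; r = -23; 4*(-23)^3 - 4*(-23)^2 - 6*(-23)^1 + 4 = (-48668) + (-2116) + (138) + (4) = -50642; answer -50642
Stage 3: R2 = -50642; w = 7; total draws C(9,2) = 36; complement C(7,2) = 21; favorable 36 - 21 = 15; P = 5/12; answer 5/12
Stage 4: R3 = 5/12; threaded value p + q = 17; c = -5; remainder = value at the root: 8*(-5)^3 + 7 = (-1000) + (7) = -993; answer -993

-993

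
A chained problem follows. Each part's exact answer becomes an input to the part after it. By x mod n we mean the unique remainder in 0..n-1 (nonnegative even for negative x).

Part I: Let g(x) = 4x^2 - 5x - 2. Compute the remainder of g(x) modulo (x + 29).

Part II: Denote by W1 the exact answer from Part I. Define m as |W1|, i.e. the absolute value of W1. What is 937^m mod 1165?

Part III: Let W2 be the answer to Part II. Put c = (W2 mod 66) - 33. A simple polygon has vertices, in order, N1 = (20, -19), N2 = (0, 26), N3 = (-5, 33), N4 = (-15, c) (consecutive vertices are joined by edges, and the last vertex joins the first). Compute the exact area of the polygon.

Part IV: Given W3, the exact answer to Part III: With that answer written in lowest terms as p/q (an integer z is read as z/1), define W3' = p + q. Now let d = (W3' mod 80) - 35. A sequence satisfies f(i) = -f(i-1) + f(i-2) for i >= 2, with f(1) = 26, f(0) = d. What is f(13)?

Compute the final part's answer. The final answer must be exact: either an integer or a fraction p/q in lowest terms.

7354

Part I: remainder = value at the root: 4*(-29)^2 - 5*(-29)^1 - 2 = (3364) + (145) + (-2) = 3507; answer 3507
Part II: W1 = 3507; m = 3507; squarings mod 1165: 937^1=937, 937^2=724, 937^4=1091, 937^8=816, 937^16=641, 937^32=801, 937^64=851, 937^128=736, 937^256=1136, 937^512=841, 937^1024=126, 937^2048=731; 937^3507 = 937^1 * 937^2 * 937^16 * 937^32 * 937^128 * 937^256 * 937^1024 * 937^2048 = 103 (mod 1165); answer 103
Part III: W2 = 103; c = 4; cross terms: (20*26 - 0*-19)=520, (0*33 - -5*26)=130, (-5*4 - -15*33)=475, (-15*-19 - 20*4)=205; twice the area = |1330| = 1330; area = 665; answer 665
Part IV: W3 = 665; threaded value p + q = 666; d = -9; f(2) = -1*(26) + 1*(-9) = -35; iterating: f(2)=-35, f(3)=61, f(4)=-96, f(5)=157, f(6)=-253, f(7)=410, f(8)=-663, f(9)=1073, f(10)=-1736, f(11)=2809, f(12)=-4545, f(13)=7354; answer 7354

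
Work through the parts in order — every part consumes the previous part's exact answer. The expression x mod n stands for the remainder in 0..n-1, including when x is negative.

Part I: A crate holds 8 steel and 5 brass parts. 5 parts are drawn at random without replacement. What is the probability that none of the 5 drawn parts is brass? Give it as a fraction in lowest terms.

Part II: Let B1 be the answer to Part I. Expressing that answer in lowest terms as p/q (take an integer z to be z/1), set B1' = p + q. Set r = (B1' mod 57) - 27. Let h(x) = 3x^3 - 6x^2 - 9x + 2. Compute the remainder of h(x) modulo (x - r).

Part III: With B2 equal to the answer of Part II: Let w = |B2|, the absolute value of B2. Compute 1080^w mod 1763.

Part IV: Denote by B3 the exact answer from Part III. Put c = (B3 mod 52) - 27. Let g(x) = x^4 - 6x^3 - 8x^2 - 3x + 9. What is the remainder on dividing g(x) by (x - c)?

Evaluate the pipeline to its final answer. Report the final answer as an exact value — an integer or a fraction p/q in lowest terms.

Part I: total draws C(13,5) = 1287; favorable C(8,5) = 56; P = 56/1287; answer 56/1287
Part II: B1 = 56/1287; threaded value p + q = 1343; r = 5; remainder = value at the root: 3*(5)^3 - 6*(5)^2 - 9*(5)^1 + 2 = (375) + (-150) + (-45) + (2) = 182; answer 182
Part III: B2 = 182; w = 182; squarings mod 1763: 1080^1=1080, 1080^2=1057, 1080^4=1270, 1080^8=1518, 1080^16=83, 1080^32=1600, 1080^64=124, 1080^128=1272; 1080^182 = 1080^2 * 1080^4 * 1080^16 * 1080^32 * 1080^128 = 337 (mod 1763); answer 337
Part IV: B3 = 337; c = -2; remainder = value at the root: 1*(-2)^4 - 6*(-2)^3 - 8*(-2)^2 - 3*(-2)^1 + 9 = (16) + (48) + (-32) + (6) + (9) = 47; answer 47

47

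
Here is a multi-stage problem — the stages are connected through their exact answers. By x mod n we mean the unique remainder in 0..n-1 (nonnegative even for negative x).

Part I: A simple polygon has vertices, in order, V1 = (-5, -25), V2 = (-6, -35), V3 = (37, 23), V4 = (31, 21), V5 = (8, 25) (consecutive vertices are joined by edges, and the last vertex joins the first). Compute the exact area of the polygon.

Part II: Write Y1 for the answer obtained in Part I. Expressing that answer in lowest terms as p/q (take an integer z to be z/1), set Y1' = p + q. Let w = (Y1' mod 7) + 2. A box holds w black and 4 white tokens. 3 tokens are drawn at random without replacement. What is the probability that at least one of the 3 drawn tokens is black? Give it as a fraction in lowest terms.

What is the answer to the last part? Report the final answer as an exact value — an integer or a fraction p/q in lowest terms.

31/35

Part I: cross terms: (-5*-35 - -6*-25)=25, (-6*23 - 37*-35)=1157, (37*21 - 31*23)=64, (31*25 - 8*21)=607, (8*-25 - -5*25)=-75; twice the area = |1778| = 1778; area = 889; answer 889
Part II: Y1 = 889; threaded value p + q = 890; w = 3; total draws C(7,3) = 35; complement C(4,3) = 4; favorable 35 - 4 = 31; P = 31/35; answer 31/35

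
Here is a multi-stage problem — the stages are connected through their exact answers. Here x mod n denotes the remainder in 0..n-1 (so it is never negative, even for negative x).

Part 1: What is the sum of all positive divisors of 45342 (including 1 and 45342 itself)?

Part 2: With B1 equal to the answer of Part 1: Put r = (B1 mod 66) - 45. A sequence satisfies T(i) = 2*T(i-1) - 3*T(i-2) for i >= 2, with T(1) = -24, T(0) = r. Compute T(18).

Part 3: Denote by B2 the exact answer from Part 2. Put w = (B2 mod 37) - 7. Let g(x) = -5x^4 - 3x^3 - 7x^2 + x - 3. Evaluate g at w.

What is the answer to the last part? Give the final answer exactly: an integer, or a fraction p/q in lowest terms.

Part 1: 45342 = 2 * 3^2 * 11 * 229; sigma = (1 + 2) * (1 + 3 + 9) * (1 + 11) * (1 + 229) = 3 * 13 * 12 * 230 = 107640; answer 107640
Part 2: B1 = 107640; r = 15; T(2) = 2*(-24) - 3*(15) = -93; iterating: T(2)=-93, T(3)=-114, T(4)=51, T(5)=444, T(6)=735, T(7)=138, T(8)=-1929, T(9)=-4272, T(10)=-2757, T(11)=7302, T(12)=22875, T(13)=23844, T(14)=-20937, T(15)=-113406, T(16)=-164001, T(17)=12216, T(18)=516435; answer 516435
Part 3: B2 = 516435; w = 19; -5*(19)^4 - 3*(19)^3 - 7*(19)^2 + 1*(19)^1 - 3 = (-651605) + (-20577) + (-2527) + (19) + (-3) = -674693; answer -674693

-674693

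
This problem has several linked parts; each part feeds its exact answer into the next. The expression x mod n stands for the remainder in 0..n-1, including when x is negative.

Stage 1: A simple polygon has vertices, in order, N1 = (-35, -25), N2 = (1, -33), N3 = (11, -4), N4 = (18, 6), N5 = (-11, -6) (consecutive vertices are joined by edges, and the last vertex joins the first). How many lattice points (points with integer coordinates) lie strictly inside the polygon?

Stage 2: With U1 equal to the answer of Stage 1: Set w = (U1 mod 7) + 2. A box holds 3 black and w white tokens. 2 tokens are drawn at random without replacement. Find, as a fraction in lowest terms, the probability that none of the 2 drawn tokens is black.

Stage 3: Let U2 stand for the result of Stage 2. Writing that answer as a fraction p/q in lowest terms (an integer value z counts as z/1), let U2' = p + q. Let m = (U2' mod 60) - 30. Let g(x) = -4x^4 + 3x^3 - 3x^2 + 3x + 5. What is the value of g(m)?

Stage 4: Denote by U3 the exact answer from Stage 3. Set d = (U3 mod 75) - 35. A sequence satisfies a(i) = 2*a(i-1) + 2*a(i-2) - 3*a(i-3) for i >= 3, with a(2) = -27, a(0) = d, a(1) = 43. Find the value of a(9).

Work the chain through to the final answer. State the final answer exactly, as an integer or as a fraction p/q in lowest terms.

Stage 1: cross terms: (-35*-33 - 1*-25)=1180, (1*-4 - 11*-33)=359, (11*6 - 18*-4)=138, (18*-6 - -11*6)=-42, (-11*-25 - -35*-6)=65; twice the area = |1700| = 1700; area = 850; boundary points = 4 + 1 + 1 + 1 + 1 = 8; strictly interior points = area - boundary/2 + 1 = 847; answer 847
Stage 2: U1 = 847; w = 2; total draws C(5,2) = 10; favorable C(2,2) = 1; P = 1/10; answer 1/10
Stage 3: U2 = 1/10; threaded value p + q = 11; m = -19; -4*(-19)^4 + 3*(-19)^3 - 3*(-19)^2 + 3*(-19)^1 + 5 = (-521284) + (-20577) + (-1083) + (-57) + (5) = -542996; answer -542996
Stage 4: U3 = -542996; d = -31; a(3) = 2*(-27) + 2*(43) - 3*(-31) = 125; iterating: a(3)=125, a(4)=67, a(5)=465, a(6)=689, a(7)=2107, a(8)=4197, a(9)=10541; answer 10541

10541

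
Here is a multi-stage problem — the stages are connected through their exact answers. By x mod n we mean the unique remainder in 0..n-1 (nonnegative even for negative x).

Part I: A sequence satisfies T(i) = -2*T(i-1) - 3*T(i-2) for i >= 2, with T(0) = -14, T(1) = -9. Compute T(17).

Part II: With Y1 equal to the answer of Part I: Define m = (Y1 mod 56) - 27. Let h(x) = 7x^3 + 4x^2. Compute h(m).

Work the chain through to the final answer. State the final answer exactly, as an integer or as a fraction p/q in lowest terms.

512

Part I: T(2) = -2*(-9) - 3*(-14) = 60; iterating: T(2)=60, T(3)=-93, T(4)=6, T(5)=267, T(6)=-552, T(7)=303, T(8)=1050, T(9)=-3009, T(10)=2868, T(11)=3291, T(12)=-15186, T(13)=20499, T(14)=4560, T(15)=-70617, T(16)=127554, T(17)=-43257; answer -43257
Part II: Y1 = -43257; m = 4; 7*(4)^3 + 4*(4)^2 = (448) + (64) = 512; answer 512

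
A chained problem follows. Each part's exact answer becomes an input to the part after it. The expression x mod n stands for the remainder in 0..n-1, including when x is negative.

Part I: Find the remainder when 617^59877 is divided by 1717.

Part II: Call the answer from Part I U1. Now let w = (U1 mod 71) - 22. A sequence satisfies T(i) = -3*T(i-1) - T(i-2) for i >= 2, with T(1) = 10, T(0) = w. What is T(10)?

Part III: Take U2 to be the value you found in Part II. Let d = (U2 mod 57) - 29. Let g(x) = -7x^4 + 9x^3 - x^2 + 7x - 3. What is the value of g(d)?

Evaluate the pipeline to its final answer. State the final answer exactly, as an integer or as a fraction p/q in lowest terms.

-1192543

Part I: squarings mod 1717: 617^1=617, 617^2=1232, 617^4=1713, 617^8=16, 617^16=256, 617^32=290, 617^64=1684, 617^128=1089, 617^256=1191, 617^512=239, 617^1024=460, 617^2048=409, 617^4096=732, 617^8192=120, 617^16384=664, 617^32768=1344; 617^59877 = 617^1 * 617^4 * 617^32 * 617^64 * 617^128 * 617^256 * 617^2048 * 617^8192 * 617^16384 * 617^32768 = 507 (mod 1717); answer 507
Part II: U1 = 507; w = -12; T(2) = -3*(10) - 1*(-12) = -18; iterating: T(2)=-18, T(3)=44, T(4)=-114, T(5)=298, T(6)=-780, T(7)=2042, T(8)=-5346, T(9)=13996, T(10)=-36642; answer -36642
Part III: U2 = -36642; d = -20; -7*(-20)^4 + 9*(-20)^3 - 1*(-20)^2 + 7*(-20)^1 - 3 = (-1120000) + (-72000) + (-400) + (-140) + (-3) = -1192543; answer -1192543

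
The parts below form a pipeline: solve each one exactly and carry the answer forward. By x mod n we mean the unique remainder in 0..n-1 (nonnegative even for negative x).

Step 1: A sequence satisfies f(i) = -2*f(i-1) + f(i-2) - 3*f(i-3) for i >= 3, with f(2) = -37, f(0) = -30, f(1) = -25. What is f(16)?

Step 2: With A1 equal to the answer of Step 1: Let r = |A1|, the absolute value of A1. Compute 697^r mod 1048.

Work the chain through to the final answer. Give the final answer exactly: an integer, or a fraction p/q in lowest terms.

785

Step 1: f(3) = -2*(-37) + 1*(-25) - 3*(-30) = 139; iterating: f(3)=139, f(4)=-240, f(5)=730, f(6)=-2117, f(7)=5684, f(8)=-15675, f(9)=43385, f(10)=-119497, f(11)=329404, f(12)=-908460, f(13)=2504815, f(14)=-6906302, f(15)=19042799, f(16)=-52506345; answer -52506345
Step 2: A1 = -52506345; r = 52506345; squarings mod 1048: 697^1=697, 697^2=585, 697^4=577, 697^8=713, 697^16=89, 697^32=585, 697^64=577, 697^128=713, 697^256=89, 697^512=585, 697^1024=577, 697^2048=713, 697^4096=89, 697^8192=585, 697^16384=577, 697^32768=713, 697^65536=89, 697^131072=585, 697^262144=577, 697^524288=713, 697^1048576=89, 697^2097152=585, 697^4194304=577, 697^8388608=713, 697^16777216=89, 697^33554432=585; 697^52506345 = 697^1 * 697^8 * 697^32 * 697^64 * 697^128 * 697^512 * 697^1024 * 697^2048 * 697^8192 * 697^65536 * 697^2097152 * 697^16777216 * 697^33554432 = 785 (mod 1048); answer 785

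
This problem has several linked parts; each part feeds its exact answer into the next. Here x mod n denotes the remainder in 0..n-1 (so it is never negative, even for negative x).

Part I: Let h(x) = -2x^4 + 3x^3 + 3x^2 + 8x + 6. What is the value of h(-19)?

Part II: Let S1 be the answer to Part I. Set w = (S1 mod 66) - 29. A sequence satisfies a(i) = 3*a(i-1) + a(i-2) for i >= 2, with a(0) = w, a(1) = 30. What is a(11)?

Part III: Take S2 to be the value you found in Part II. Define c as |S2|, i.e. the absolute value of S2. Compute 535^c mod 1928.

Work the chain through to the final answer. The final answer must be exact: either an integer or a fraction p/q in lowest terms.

Part I: -2*(-19)^4 + 3*(-19)^3 + 3*(-19)^2 + 8*(-19)^1 + 6 = (-260642) + (-20577) + (1083) + (-152) + (6) = -280282; answer -280282
Part II: S1 = -280282; w = -9; a(2) = 3*(30) + 1*(-9) = 81; iterating: a(2)=81, a(3)=273, a(4)=900, a(5)=2973, a(6)=9819, a(7)=32430, a(8)=107109, a(9)=353757, a(10)=1168380, a(11)=3858897; answer 3858897
Part III: S2 = 3858897; c = 3858897; squarings mod 1928: 535^1=535, 535^2=881, 535^4=1105, 535^8=601, 535^16=665, 535^32=713, 535^64=1305, 535^128=601, 535^256=665, 535^512=713, 535^1024=1305, 535^2048=601, 535^4096=665, 535^8192=713, 535^16384=1305, 535^32768=601, 535^65536=665, 535^131072=713, 535^262144=1305, 535^524288=601, 535^1048576=665, 535^2097152=713; 535^3858897 = 535^1 * 535^16 * 535^64 * 535^128 * 535^256 * 535^8192 * 535^16384 * 535^32768 * 535^131072 * 535^524288 * 535^1048576 * 535^2097152 = 1367 (mod 1928); answer 1367

1367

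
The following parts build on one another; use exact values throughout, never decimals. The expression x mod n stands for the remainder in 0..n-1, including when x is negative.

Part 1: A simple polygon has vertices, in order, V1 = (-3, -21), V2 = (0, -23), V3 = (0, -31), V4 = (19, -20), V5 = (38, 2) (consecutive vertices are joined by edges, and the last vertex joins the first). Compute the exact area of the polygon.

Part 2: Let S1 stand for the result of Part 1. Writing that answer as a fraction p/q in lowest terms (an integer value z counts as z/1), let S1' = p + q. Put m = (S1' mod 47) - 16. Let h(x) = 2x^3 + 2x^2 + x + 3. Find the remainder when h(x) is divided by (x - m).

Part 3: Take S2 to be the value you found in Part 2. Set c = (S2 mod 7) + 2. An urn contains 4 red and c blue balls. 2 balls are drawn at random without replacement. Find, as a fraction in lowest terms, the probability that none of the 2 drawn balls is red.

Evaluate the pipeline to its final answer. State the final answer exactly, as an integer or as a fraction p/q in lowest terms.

1/7

Part 1: cross terms: (-3*-23 - 0*-21)=69, (0*-31 - 0*-23)=0, (0*-20 - 19*-31)=589, (19*2 - 38*-20)=798, (38*-21 - -3*2)=-792; twice the area = |664| = 664; area = 332; answer 332
Part 2: S1 = 332; threaded value p + q = 333; m = -12; remainder = value at the root: 2*(-12)^3 + 2*(-12)^2 + 1*(-12)^1 + 3 = (-3456) + (288) + (-12) + (3) = -3177; answer -3177
Part 3: S2 = -3177; c = 3; total draws C(7,2) = 21; favorable C(3,2) = 3; P = 1/7; answer 1/7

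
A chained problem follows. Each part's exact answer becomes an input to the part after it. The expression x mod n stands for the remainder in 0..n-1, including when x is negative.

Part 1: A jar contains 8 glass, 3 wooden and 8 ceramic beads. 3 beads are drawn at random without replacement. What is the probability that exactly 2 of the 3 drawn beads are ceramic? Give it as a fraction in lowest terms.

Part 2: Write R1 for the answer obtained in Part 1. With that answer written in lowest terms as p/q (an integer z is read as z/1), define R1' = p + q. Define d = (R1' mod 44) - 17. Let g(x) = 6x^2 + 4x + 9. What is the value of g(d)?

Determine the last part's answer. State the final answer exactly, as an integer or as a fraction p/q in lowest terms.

1481

Part 1: total draws C(19,3) = 969; favorable C(8,2)*C(11,1) = 308; P = 308/969; answer 308/969
Part 2: R1 = 308/969; threaded value p + q = 1277; d = -16; 6*(-16)^2 + 4*(-16)^1 + 9 = (1536) + (-64) + (9) = 1481; answer 1481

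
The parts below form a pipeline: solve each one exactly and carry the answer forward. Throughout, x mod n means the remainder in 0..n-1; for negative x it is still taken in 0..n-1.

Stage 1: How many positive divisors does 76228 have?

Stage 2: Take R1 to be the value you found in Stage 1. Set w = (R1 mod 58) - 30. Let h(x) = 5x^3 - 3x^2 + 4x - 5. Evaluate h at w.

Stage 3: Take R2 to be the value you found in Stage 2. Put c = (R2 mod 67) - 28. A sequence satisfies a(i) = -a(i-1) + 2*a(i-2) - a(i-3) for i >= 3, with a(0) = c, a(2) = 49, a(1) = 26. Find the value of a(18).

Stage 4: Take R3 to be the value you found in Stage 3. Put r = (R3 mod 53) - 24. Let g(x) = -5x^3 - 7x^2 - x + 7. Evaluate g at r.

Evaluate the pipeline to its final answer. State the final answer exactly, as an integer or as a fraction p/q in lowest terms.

-63

Stage 1: 76228 = 2^2 * 17 * 19 * 59; number of divisors = (2+1) * (1+1) * (1+1) * (1+1) = 24; answer 24
Stage 2: R1 = 24; w = -6; 5*(-6)^3 - 3*(-6)^2 + 4*(-6)^1 - 5 = (-1080) + (-108) + (-24) + (-5) = -1217; answer -1217
Stage 3: R2 = -1217; c = 28; a(3) = -1*(49) + 2*(26) - 1*(28) = -25; iterating: a(3)=-25, a(4)=97, a(5)=-196, a(6)=415, a(7)=-904, a(8)=1930, a(9)=-4153, a(10)=8917, a(11)=-19153, a(12)=41140, a(13)=-88363, a(14)=189796, a(15)=-407662, a(16)=875617, a(17)=-1880737, a(18)=4039633; answer 4039633
Stage 4: R3 = 4039633; r = 2; -5*(2)^3 - 7*(2)^2 - 1*(2)^1 + 7 = (-40) + (-28) + (-2) + (7) = -63; answer -63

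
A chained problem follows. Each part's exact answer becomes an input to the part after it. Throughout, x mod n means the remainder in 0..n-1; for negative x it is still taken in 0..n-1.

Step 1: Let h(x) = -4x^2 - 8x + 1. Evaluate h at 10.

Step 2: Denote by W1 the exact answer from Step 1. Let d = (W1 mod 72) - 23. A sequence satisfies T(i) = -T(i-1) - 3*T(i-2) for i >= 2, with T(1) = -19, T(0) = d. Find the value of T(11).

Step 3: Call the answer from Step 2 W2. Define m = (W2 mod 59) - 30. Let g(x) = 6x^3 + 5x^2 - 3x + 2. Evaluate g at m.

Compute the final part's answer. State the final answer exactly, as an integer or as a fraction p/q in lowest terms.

6472

Step 1: -4*(10)^2 - 8*(10)^1 + 1 = (-400) + (-80) + (1) = -479; answer -479
Step 2: W1 = -479; d = 2; T(2) = -1*(-19) - 3*(2) = 13; iterating: T(2)=13, T(3)=44, T(4)=-83, T(5)=-49, T(6)=298, T(7)=-151, T(8)=-743, T(9)=1196, T(10)=1033, T(11)=-4621; answer -4621
Step 3: W2 = -4621; m = 10; 6*(10)^3 + 5*(10)^2 - 3*(10)^1 + 2 = (6000) + (500) + (-30) + (2) = 6472; answer 6472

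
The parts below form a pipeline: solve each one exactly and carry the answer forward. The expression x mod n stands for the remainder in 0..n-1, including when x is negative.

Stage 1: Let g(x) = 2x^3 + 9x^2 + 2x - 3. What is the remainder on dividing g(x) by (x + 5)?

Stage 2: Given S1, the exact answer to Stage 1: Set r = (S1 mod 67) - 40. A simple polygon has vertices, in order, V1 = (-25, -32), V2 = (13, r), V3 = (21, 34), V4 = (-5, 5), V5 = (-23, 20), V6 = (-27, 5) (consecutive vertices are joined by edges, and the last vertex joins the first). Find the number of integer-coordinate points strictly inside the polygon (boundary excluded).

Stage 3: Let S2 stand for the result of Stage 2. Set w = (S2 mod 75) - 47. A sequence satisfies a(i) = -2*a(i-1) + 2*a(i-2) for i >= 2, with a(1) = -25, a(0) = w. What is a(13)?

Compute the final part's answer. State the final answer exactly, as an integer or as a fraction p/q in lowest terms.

-1812160

Stage 1: remainder = value at the root: 2*(-5)^3 + 9*(-5)^2 + 2*(-5)^1 - 3 = (-250) + (225) + (-10) + (-3) = -38; answer -38
Stage 2: S1 = -38; r = -11; cross terms: (-25*-11 - 13*-32)=691, (13*34 - 21*-11)=673, (21*5 - -5*34)=275, (-5*20 - -23*5)=15, (-23*5 - -27*20)=425, (-27*-32 - -25*5)=989; twice the area = |3068| = 3068; area = 1534; boundary points = 1 + 1 + 1 + 3 + 1 + 1 = 8; strictly interior points = area - boundary/2 + 1 = 1531; answer 1531
Stage 3: S2 = 1531; w = -16; a(2) = -2*(-25) + 2*(-16) = 18; iterating: a(2)=18, a(3)=-86, a(4)=208, a(5)=-588, a(6)=1592, a(7)=-4360, a(8)=11904, a(9)=-32528, a(10)=88864, a(11)=-242784, a(12)=663296, a(13)=-1812160; answer -1812160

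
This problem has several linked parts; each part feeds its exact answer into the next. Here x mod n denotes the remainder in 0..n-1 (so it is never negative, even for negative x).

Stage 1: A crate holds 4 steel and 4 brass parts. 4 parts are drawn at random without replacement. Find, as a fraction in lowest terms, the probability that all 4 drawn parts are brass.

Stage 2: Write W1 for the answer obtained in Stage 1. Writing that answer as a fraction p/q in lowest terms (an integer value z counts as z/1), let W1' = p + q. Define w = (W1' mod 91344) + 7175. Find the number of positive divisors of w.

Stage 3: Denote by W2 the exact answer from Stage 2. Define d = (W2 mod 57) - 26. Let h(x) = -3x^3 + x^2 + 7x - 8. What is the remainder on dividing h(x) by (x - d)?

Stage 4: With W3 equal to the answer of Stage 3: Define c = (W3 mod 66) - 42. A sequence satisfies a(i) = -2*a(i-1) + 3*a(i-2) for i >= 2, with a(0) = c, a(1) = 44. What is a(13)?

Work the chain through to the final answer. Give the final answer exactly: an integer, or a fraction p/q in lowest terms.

Stage 1: total draws C(8,4) = 70; favorable C(4,4) = 1; P = 1/70; answer 1/70
Stage 2: W1 = 1/70; threaded value p + q = 71; w = 7246; 7246 = 2 * 3623; number of divisors = (1+1) * (1+1) = 4; answer 4
Stage 3: W2 = 4; d = -22; remainder = value at the root: -3*(-22)^3 + 1*(-22)^2 + 7*(-22)^1 - 8 = (31944) + (484) + (-154) + (-8) = 32266; answer 32266
Stage 4: W3 = 32266; c = 16; a(2) = -2*(44) + 3*(16) = -40; iterating: a(2)=-40, a(3)=212, a(4)=-544, a(5)=1724, a(6)=-5080, a(7)=15332, a(8)=-45904, a(9)=137804, a(10)=-413320, a(11)=1240052, a(12)=-3720064, a(13)=11160284; answer 11160284

11160284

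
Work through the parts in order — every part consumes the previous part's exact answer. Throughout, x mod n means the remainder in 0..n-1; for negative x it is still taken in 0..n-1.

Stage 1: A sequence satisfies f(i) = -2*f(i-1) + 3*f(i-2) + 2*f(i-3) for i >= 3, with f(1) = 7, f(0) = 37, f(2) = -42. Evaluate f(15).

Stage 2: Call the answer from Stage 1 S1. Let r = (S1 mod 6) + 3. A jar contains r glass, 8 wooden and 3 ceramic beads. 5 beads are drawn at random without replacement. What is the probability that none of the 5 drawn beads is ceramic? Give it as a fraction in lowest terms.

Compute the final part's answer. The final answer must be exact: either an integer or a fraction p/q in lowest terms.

Stage 1: f(3) = -2*(-42) + 3*(7) + 2*(37) = 179; iterating: f(3)=179, f(4)=-470, f(5)=1393, f(6)=-3838, f(7)=10915, f(8)=-30558, f(9)=86185, f(10)=-242214, f(11)=681867, f(12)=-1918006, f(13)=5397185, f(14)=-15184654, f(15)=42724851; answer 42724851
Stage 2: S1 = 42724851; r = 6; total draws C(17,5) = 6188; favorable C(14,5) = 2002; P = 11/34; answer 11/34

11/34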